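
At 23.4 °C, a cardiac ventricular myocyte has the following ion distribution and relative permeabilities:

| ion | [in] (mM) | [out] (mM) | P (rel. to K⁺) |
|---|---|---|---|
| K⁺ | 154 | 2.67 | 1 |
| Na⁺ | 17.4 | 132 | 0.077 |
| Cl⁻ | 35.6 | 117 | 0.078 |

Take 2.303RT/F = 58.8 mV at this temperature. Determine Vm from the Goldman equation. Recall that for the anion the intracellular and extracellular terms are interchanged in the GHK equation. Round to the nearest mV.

Vm = 58.8 · log₁₀[(Σ P·[cation]ₒ + Σ P·[anion]ᵢ) / (Σ P·[cation]ᵢ + Σ P·[anion]ₒ)]
Numerator = 1×2.67 + 0.077×132 + 0.078×35.6 = 15.61
Denominator = 1×154 + 0.077×17.4 + 0.078×117 = 164.5
Vm = 58.8 · log₁₀(0.094918) = 58.8 × (-1.0227) = -60.13 mV

-60 mV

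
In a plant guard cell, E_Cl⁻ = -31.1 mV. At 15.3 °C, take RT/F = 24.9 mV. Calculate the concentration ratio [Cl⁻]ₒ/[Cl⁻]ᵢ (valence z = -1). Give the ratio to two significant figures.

ln([out]/[in]) = E·z/(24.9) = -31.1 × -1 / 24.9 = 1.2490
[out]/[in] = e^(1.2490) = 3.487

3.5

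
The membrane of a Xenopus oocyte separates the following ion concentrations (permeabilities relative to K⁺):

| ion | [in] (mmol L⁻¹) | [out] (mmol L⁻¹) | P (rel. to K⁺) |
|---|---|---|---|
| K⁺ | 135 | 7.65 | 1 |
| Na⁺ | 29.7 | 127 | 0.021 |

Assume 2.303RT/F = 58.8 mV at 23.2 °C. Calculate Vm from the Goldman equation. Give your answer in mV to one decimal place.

-65.8 mV

Vm = 58.8 · log₁₀[(Σ P·[cation]ₒ + Σ P·[anion]ᵢ) / (Σ P·[cation]ᵢ + Σ P·[anion]ₒ)]
Numerator = 1×7.65 + 0.021×127 = 10.32
Denominator = 1×135 + 0.021×29.7 = 135.6
Vm = 58.8 · log₁₀(0.076071) = 58.8 × (-1.1188) = -65.78 mV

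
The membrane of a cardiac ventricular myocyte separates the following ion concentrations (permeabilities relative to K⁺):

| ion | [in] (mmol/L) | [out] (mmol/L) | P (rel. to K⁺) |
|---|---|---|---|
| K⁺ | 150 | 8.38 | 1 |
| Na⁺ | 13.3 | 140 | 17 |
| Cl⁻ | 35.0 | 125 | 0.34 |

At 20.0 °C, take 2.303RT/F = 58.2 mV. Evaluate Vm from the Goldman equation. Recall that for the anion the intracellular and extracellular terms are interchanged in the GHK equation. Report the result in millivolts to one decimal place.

Vm = 58.2 · log₁₀[(Σ P·[cation]ₒ + Σ P·[anion]ᵢ) / (Σ P·[cation]ᵢ + Σ P·[anion]ₒ)]
Numerator = 1×8.38 + 17×140 + 0.34×35.0 = 2400
Denominator = 1×150 + 17×13.3 + 0.34×125 = 418.6
Vm = 58.2 · log₁₀(5.7341) = 58.2 × (0.7585) = 44.14 mV

44.1 mV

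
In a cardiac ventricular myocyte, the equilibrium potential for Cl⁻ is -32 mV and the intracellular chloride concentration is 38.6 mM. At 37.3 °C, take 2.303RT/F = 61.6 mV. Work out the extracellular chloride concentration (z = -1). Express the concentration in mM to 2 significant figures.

130 mM

Nernst: E = (61.6/-1) · log₁₀([out]/[in]), so log₁₀([out]/[in]) = -32.0 × -1 / 61.6 = 0.5195.
[out]/[in] = 10^(0.5195) = 3.307.
[out] = 3.307 × 38.6 = 127.7 mM.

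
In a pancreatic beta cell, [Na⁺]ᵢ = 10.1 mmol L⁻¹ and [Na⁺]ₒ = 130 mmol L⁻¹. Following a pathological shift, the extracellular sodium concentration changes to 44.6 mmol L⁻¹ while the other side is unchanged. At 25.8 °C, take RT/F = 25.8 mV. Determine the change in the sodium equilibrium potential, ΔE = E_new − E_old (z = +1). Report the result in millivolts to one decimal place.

E_old = (25.8/1)·ln(130/10.1) = 65.92 mV
E_new = (25.8/1)·ln(44.6/10.1) = 38.32 mV
ΔE = 38.32 − (65.92) = -27.60 mV

-27.6 mV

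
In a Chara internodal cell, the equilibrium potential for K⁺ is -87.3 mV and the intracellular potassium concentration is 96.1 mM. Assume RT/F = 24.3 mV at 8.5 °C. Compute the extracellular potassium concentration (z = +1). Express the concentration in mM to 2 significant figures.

Nernst: E = (24.3/1) · ln([out]/[in]), so ln([out]/[in]) = -87.3 × 1 / 24.3 = -3.5926.
[out]/[in] = e^(-3.5926) = 0.02753.
[out] = 0.02753 × 96.1 = 2.645 mM.

2.6 mM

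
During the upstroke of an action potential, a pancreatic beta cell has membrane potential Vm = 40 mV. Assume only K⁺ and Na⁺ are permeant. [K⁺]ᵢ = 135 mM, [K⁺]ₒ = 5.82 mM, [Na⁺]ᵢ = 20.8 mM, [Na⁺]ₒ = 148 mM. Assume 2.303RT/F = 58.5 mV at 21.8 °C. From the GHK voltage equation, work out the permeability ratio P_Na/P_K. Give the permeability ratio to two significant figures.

Let α = P_Na/P_K. GHK: Vm = 58.5·log₁₀[(Kₒ + α·Naₒ)/(Kᵢ + α·Naᵢ)].
10^(Vm/58.5) = 10^(40.0/58.5) = 4.8279
So 4.8279·(Kᵢ + α·Naᵢ) = Kₒ + α·Naₒ → α = (4.8279·135.0 − 5.82) / (148.0 − 4.8279·20.8)
α = (651.8 − 5.82) / (148.0 − 100.4) = 646/47.58 = 13.58

14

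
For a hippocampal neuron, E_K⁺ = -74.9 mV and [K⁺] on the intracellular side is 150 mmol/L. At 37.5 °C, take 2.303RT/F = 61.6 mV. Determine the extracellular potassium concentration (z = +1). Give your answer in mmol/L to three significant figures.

Nernst: E = (61.6/1) · log₁₀([out]/[in]), so log₁₀([out]/[in]) = -74.9 × 1 / 61.6 = -1.2159.
[out]/[in] = 10^(-1.2159) = 0.06083.
[out] = 0.06083 × 150 = 9.124 mmol/L.

9.12 mmol/L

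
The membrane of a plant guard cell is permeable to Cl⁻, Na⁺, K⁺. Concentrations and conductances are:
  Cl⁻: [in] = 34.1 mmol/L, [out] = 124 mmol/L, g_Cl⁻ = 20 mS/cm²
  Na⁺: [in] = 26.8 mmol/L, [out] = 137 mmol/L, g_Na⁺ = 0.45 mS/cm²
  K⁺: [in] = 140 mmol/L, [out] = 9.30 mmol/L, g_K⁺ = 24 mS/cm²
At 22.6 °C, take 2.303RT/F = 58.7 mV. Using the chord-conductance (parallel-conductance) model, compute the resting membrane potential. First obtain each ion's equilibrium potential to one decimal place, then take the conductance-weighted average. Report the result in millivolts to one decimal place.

-51.7 mV

E_Cl⁻ = (58.7/-1)·log₁₀(124/34.1) = -32.9 mV
E_Na⁺ = (58.7/1)·log₁₀(137/26.8) = 41.6 mV
E_K⁺ = (58.7/1)·log₁₀(9.30/140) = -69.1 mV
Vm = (Σ gᵢEᵢ)/(Σ gᵢ) = (20·-32.9 + 0.45·41.6 + 24·-69.1) / (20 + 0.45 + 24)
= -2297.68 / 44.45 = -51.69 mV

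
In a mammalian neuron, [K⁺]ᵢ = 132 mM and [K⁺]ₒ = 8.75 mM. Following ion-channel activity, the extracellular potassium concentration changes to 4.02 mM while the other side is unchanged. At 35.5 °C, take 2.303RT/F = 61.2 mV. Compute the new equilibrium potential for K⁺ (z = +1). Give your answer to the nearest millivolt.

After the shift: [K⁺]_out = 4.02, [K⁺]_in = 132 mM.
E_new = (61.2/1)·log₁₀(4.02/132) = 61.20 · (-1.5163) = -92.80 mV

-93 mV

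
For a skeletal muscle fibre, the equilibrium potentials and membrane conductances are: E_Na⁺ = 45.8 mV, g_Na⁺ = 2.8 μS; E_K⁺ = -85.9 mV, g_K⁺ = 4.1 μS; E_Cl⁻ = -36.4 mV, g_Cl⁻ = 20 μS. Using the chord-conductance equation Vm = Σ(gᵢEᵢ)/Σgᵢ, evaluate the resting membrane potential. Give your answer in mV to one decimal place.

Σ gᵢEᵢ = 2.8·(45.8) + 4.1·(-85.9) + 20·(-36.4) = -951.95
Σ gᵢ = 2.8 + 4.1 + 20 = 26.9
Vm = -951.95 / 26.9 = -35.39 mV

-35.4 mV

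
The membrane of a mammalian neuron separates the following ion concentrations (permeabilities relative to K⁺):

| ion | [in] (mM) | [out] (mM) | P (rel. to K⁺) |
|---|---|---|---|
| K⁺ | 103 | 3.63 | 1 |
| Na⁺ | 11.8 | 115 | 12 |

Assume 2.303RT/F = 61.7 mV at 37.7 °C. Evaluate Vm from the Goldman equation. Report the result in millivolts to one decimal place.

Vm = 61.7 · log₁₀[(Σ P·[cation]ₒ + Σ P·[anion]ᵢ) / (Σ P·[cation]ᵢ + Σ P·[anion]ₒ)]
Numerator = 1×3.63 + 12×115 = 1384
Denominator = 1×103 + 12×11.8 = 244.6
Vm = 61.7 · log₁₀(5.6567) = 61.7 × (0.7526) = 46.43 mV

46.4 mV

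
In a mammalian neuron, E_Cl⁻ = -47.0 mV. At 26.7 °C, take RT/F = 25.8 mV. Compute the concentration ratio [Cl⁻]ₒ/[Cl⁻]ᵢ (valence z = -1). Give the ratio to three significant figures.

6.18

ln([out]/[in]) = E·z/(25.8) = -47.0 × -1 / 25.8 = 1.8217
[out]/[in] = e^(1.8217) = 6.182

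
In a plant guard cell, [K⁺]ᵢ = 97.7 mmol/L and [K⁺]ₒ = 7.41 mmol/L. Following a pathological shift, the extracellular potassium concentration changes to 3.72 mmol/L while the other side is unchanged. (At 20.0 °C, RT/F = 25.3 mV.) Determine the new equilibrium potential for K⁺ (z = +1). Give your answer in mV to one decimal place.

After the shift: [K⁺]_out = 3.72, [K⁺]_in = 97.7 mmol/L.
E_new = (25.3/1)·ln(3.72/97.7) = 25.30 · (-3.2682) = -82.68 mV

-82.7 mV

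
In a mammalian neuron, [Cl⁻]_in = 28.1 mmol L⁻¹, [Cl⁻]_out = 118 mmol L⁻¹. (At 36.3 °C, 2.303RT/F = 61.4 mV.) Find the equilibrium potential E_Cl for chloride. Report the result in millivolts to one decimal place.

E = (61.4/z) · log₁₀([Cl⁻]_out/[Cl⁻]_in) with z = -1.
For an anion, dividing by z = -1 reverses the sign.
= (61.4/-1) · log₁₀(118/28.1) = -61.40 · log₁₀(4.199)
= -61.40 · (0.6232) = -38.26 mV

-38.3 mV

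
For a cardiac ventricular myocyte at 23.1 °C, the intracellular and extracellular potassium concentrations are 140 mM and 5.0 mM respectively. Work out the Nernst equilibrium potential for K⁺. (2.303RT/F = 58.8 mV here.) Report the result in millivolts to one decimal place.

-85.1 mV

E = (58.8/z) · log₁₀([K⁺]_out/[K⁺]_in) with z = +1.
= (58.8/1) · log₁₀(5.0/140) = 58.80 · log₁₀(0.03571)
= 58.80 · (-1.4472) = -85.09 mV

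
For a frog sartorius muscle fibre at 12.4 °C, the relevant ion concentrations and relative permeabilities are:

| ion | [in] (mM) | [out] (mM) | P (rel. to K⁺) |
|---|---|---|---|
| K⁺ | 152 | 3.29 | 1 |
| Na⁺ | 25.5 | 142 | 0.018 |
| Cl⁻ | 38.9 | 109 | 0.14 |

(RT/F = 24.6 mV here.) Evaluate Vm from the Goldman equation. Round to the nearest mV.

Vm = 24.6 · ln[(Σ P·[cation]ₒ + Σ P·[anion]ᵢ) / (Σ P·[cation]ᵢ + Σ P·[anion]ₒ)]
Numerator = 1×3.29 + 0.018×142 + 0.14×38.9 = 11.29
Denominator = 1×152 + 0.018×25.5 + 0.14×109 = 167.7
Vm = 24.6 · ln(0.067327) = 24.6 × (-2.6982) = -66.38 mV

-66 mV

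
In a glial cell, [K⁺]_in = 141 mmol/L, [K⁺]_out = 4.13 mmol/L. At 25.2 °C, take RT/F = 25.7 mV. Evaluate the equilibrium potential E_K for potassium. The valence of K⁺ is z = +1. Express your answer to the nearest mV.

-91 mV

E = (25.7/z) · ln([K⁺]_out/[K⁺]_in) with z = +1.
= (25.7/1) · ln(4.13/141) = 25.70 · ln(0.02929)
= 25.70 · (-3.5305) = -90.73 mV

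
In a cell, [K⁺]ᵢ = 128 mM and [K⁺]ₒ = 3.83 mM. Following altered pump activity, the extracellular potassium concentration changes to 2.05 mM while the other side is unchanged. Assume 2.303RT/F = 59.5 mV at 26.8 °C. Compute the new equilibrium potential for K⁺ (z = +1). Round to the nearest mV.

-107 mV

After the shift: [K⁺]_out = 2.05, [K⁺]_in = 128 mM.
E_new = (59.5/1)·log₁₀(2.05/128) = 59.50 · (-1.7955) = -106.83 mV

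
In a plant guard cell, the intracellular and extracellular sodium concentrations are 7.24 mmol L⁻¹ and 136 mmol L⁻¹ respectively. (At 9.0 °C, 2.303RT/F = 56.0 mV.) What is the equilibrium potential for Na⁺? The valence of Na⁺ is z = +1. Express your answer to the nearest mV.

71 mV

E = (56.0/z) · log₁₀([Na⁺]_out/[Na⁺]_in) with z = +1.
= (56.0/1) · log₁₀(136/7.24) = 56.00 · log₁₀(18.78)
= 56.00 · (1.2738) = 71.33 mV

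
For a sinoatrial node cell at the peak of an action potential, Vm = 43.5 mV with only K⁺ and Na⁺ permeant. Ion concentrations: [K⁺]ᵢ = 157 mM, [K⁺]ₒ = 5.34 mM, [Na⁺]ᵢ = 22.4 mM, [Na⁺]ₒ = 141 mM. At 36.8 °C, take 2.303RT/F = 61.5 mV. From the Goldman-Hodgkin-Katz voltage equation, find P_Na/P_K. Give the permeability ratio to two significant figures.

30

Let α = P_Na/P_K. GHK: Vm = 61.5·log₁₀[(Kₒ + α·Naₒ)/(Kᵢ + α·Naᵢ)].
10^(Vm/61.5) = 10^(43.5/61.5) = 5.097
So 5.097·(Kᵢ + α·Naᵢ) = Kₒ + α·Naₒ → α = (5.097·157.0 − 5.34) / (141.0 − 5.097·22.4)
α = (800.2 − 5.34) / (141.0 − 114.2) = 794.9/26.83 = 29.63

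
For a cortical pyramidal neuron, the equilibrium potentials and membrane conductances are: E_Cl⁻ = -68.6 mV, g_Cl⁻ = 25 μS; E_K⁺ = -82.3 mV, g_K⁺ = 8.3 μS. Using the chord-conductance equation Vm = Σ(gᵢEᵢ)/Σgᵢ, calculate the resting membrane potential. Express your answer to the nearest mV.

-72 mV

Σ gᵢEᵢ = 25·(-68.6) + 8.3·(-82.3) = -2398.09
Σ gᵢ = 25 + 8.3 = 33.3
Vm = -2398.09 / 33.3 = -72.01 mV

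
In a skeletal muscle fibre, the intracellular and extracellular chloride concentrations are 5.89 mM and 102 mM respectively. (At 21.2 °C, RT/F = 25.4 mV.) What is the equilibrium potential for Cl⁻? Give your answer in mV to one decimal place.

-72.4 mV

E = (25.4/z) · ln([Cl⁻]_out/[Cl⁻]_in) with z = -1.
For an anion, dividing by z = -1 reverses the sign.
= (25.4/-1) · ln(102/5.89) = -25.40 · ln(17.32)
= -25.40 · (2.8517) = -72.43 mV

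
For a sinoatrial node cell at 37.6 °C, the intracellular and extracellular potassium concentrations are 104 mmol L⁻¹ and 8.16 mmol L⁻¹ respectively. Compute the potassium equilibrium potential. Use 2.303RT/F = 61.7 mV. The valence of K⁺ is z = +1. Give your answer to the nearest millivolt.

-68 mV

E = (61.7/z) · log₁₀([K⁺]_out/[K⁺]_in) with z = +1.
= (61.7/1) · log₁₀(8.16/104) = 61.70 · log₁₀(0.07846)
= 61.70 · (-1.1053) = -68.20 mV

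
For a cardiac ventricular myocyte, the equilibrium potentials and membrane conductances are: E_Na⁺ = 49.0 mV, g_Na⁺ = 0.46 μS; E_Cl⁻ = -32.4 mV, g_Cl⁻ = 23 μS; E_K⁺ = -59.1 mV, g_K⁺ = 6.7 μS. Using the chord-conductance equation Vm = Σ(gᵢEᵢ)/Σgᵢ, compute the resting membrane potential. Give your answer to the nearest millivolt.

Σ gᵢEᵢ = 0.46·(49.0) + 23·(-32.4) + 6.7·(-59.1) = -1118.63
Σ gᵢ = 0.46 + 23 + 6.7 = 30.16
Vm = -1118.63 / 30.16 = -37.09 mV

-37 mV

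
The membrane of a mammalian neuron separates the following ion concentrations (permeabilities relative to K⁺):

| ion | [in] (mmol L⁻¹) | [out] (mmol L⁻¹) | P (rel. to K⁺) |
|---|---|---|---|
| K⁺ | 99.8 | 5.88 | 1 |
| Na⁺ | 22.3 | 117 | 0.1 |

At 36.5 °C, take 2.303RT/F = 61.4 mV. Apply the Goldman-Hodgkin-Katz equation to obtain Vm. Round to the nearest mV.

Vm = 61.4 · log₁₀[(Σ P·[cation]ₒ + Σ P·[anion]ᵢ) / (Σ P·[cation]ᵢ + Σ P·[anion]ₒ)]
Numerator = 1×5.88 + 0.1×117 = 17.58
Denominator = 1×99.8 + 0.1×22.3 = 102
Vm = 61.4 · log₁₀(0.1723) = 61.4 × (-0.7637) = -46.89 mV

-47 mV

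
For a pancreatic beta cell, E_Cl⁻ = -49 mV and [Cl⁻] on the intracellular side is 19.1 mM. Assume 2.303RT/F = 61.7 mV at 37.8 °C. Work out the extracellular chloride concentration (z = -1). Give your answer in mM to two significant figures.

Nernst: E = (61.7/-1) · log₁₀([out]/[in]), so log₁₀([out]/[in]) = -49.0 × -1 / 61.7 = 0.7942.
[out]/[in] = 10^(0.7942) = 6.225.
[out] = 6.225 × 19.1 = 118.9 mM.

120 mM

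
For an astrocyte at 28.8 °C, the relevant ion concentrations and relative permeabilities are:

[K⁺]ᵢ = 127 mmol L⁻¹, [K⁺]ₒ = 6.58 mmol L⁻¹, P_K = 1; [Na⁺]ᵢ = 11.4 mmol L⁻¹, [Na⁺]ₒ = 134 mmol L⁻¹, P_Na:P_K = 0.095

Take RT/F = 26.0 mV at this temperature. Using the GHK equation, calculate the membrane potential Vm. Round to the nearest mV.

-49 mV

Vm = 26.0 · ln[(Σ P·[cation]ₒ + Σ P·[anion]ᵢ) / (Σ P·[cation]ᵢ + Σ P·[anion]ₒ)]
Numerator = 1×6.58 + 0.095×134 = 19.31
Denominator = 1×127 + 0.095×11.4 = 128.1
Vm = 26.0 · ln(0.15076) = 26.0 × (-1.8921) = -49.19 mV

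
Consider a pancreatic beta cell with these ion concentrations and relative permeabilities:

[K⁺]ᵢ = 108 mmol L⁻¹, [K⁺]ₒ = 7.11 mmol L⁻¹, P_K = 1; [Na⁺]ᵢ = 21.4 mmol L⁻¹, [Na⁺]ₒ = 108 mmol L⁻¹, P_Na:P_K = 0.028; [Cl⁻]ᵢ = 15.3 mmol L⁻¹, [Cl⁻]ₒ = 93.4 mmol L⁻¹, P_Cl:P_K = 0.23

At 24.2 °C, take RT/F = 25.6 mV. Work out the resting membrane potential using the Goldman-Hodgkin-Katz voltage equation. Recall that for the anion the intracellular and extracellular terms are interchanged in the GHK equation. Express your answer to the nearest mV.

-58 mV

Vm = 25.6 · ln[(Σ P·[cation]ₒ + Σ P·[anion]ᵢ) / (Σ P·[cation]ᵢ + Σ P·[anion]ₒ)]
Numerator = 1×7.11 + 0.028×108 + 0.23×15.3 = 13.65
Denominator = 1×108 + 0.028×21.4 + 0.23×93.4 = 130.1
Vm = 25.6 · ln(0.10496) = 25.6 × (-2.2542) = -57.71 mV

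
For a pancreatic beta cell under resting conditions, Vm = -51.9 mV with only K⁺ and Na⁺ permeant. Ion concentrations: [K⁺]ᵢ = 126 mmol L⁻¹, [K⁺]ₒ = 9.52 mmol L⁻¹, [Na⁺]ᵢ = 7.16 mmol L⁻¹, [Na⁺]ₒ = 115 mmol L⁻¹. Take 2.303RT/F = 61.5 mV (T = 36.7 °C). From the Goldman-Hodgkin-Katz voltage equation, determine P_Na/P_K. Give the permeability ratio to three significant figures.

Let α = P_Na/P_K. GHK: Vm = 61.5·log₁₀[(Kₒ + α·Naₒ)/(Kᵢ + α·Naᵢ)].
10^(Vm/61.5) = 10^(-51.9/61.5) = 0.14325
So 0.14325·(Kᵢ + α·Naᵢ) = Kₒ + α·Naₒ → α = (0.14325·126.0 − 9.52) / (115.0 − 0.14325·7.16)
α = (18.05 − 9.52) / (115.0 − 1.026) = 8.53/114 = 0.07484

0.0748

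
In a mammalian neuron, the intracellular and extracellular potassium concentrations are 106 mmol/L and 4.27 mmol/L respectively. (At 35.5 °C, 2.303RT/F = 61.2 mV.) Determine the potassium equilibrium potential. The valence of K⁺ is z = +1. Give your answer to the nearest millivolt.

-85 mV

E = (61.2/z) · log₁₀([K⁺]_out/[K⁺]_in) with z = +1.
= (61.2/1) · log₁₀(4.27/106) = 61.20 · log₁₀(0.04028)
= 61.20 · (-1.3949) = -85.37 mV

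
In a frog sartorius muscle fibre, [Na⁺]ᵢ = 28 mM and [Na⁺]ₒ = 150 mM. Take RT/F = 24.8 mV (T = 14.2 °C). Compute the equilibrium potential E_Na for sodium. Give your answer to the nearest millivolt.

E = (24.8/z) · ln([Na⁺]_out/[Na⁺]_in) with z = +1.
= (24.8/1) · ln(150/28) = 24.80 · ln(5.357)
= 24.80 · (1.6784) = 41.63 mV

42 mV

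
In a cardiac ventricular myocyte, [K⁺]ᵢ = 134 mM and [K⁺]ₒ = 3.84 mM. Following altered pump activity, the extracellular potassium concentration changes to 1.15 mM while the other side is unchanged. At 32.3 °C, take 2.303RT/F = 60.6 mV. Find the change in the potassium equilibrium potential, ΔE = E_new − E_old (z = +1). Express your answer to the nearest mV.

E_old = (60.6/1)·log₁₀(3.84/134) = -93.49 mV
E_new = (60.6/1)·log₁₀(1.15/134) = -125.22 mV
ΔE = -125.22 − (-93.49) = -31.73 mV

-32 mV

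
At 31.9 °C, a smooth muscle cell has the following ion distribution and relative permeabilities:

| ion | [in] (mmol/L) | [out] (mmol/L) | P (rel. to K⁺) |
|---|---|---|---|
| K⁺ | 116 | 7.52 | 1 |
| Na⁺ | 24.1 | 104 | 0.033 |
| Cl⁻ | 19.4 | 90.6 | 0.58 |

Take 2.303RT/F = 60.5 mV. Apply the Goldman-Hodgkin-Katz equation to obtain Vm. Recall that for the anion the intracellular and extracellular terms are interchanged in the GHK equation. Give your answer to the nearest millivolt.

-53 mV

Vm = 60.5 · log₁₀[(Σ P·[cation]ₒ + Σ P·[anion]ᵢ) / (Σ P·[cation]ᵢ + Σ P·[anion]ₒ)]
Numerator = 1×7.52 + 0.033×104 + 0.58×19.4 = 22.2
Denominator = 1×116 + 0.033×24.1 + 0.58×90.6 = 169.3
Vm = 60.5 · log₁₀(0.13112) = 60.5 × (-0.8823) = -53.38 mV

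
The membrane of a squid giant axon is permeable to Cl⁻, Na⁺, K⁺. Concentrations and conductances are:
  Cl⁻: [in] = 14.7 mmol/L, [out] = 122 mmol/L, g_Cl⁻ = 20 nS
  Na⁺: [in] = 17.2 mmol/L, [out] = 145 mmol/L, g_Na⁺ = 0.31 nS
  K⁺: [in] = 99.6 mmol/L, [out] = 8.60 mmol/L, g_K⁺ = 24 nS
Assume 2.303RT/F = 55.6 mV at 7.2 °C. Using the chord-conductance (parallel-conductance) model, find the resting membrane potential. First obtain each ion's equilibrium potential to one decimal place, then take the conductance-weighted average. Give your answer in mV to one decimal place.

-54.7 mV

E_Cl⁻ = (55.6/-1)·log₁₀(122/14.7) = -51.1 mV
E_Na⁺ = (55.6/1)·log₁₀(145/17.2) = 51.5 mV
E_K⁺ = (55.6/1)·log₁₀(8.60/99.6) = -59.1 mV
Vm = (Σ gᵢEᵢ)/(Σ gᵢ) = (20·-51.1 + 0.31·51.5 + 24·-59.1) / (20 + 0.31 + 24)
= -2424.43 / 44.31 = -54.72 mV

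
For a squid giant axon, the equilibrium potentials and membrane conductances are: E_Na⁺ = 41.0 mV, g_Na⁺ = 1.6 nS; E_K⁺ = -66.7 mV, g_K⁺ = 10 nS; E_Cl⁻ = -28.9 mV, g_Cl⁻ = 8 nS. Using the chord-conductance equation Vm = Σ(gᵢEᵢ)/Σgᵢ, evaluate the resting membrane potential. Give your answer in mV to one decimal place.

-42.5 mV

Σ gᵢEᵢ = 1.6·(41.0) + 10·(-66.7) + 8·(-28.9) = -832.60
Σ gᵢ = 1.6 + 10 + 8 = 19.6
Vm = -832.60 / 19.6 = -42.48 mV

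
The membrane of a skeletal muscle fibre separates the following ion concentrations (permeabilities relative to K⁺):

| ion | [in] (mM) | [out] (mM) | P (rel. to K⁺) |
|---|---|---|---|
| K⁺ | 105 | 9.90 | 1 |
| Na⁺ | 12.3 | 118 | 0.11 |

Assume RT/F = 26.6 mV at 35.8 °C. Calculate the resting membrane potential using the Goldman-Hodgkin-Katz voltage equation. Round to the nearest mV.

-41 mV

Vm = 26.6 · ln[(Σ P·[cation]ₒ + Σ P·[anion]ᵢ) / (Σ P·[cation]ᵢ + Σ P·[anion]ₒ)]
Numerator = 1×9.90 + 0.11×118 = 22.88
Denominator = 1×105 + 0.11×12.3 = 106.4
Vm = 26.6 · ln(0.21513) = 26.6 × (-1.5365) = -40.87 mV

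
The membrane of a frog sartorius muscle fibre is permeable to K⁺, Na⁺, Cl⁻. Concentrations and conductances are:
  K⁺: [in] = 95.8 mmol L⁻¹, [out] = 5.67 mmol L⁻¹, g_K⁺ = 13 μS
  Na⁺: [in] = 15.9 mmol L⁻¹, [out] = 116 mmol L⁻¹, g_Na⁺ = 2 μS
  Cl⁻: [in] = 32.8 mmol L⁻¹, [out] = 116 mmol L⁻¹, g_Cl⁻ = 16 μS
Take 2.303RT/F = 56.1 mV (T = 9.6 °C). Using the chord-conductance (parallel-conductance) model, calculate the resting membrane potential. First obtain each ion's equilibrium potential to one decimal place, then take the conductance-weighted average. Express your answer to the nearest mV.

E_K⁺ = (56.1/1)·log₁₀(5.67/95.8) = -68.9 mV
E_Na⁺ = (56.1/1)·log₁₀(116/15.9) = 48.4 mV
E_Cl⁻ = (56.1/-1)·log₁₀(116/32.8) = -30.8 mV
Vm = (Σ gᵢEᵢ)/(Σ gᵢ) = (13·-68.9 + 2·48.4 + 16·-30.8) / (13 + 2 + 16)
= -1291.70 / 31 = -41.67 mV

-42 mV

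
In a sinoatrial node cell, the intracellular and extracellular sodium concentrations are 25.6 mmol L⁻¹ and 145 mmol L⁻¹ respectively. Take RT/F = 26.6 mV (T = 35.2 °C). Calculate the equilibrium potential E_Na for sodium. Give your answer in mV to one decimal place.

46.1 mV

E = (26.6/z) · ln([Na⁺]_out/[Na⁺]_in) with z = +1.
= (26.6/1) · ln(145/25.6) = 26.60 · ln(5.664)
= 26.60 · (1.7341) = 46.13 mV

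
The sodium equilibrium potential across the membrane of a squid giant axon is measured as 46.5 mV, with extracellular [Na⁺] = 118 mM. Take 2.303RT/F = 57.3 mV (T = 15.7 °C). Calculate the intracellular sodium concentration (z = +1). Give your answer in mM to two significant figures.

18 mM

Nernst: E = (57.3/1) · log₁₀([out]/[in]), so log₁₀([out]/[in]) = 46.5 × 1 / 57.3 = 0.8115.
[out]/[in] = 10^(0.8115) = 6.479.
[in] = 118 / 6.479 = 18.21 mM.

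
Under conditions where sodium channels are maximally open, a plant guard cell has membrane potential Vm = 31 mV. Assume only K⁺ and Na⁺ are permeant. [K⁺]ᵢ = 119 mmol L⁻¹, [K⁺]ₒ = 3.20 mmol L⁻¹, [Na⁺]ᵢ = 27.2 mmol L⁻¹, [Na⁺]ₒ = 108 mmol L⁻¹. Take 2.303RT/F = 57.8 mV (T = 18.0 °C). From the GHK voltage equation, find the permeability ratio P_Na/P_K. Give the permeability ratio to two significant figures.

28

Let α = P_Na/P_K. GHK: Vm = 57.8·log₁₀[(Kₒ + α·Naₒ)/(Kᵢ + α·Naᵢ)].
10^(Vm/57.8) = 10^(31.0/57.8) = 3.4382
So 3.4382·(Kᵢ + α·Naᵢ) = Kₒ + α·Naₒ → α = (3.4382·119.0 − 3.2) / (108.0 − 3.4382·27.2)
α = (409.1 − 3.2) / (108.0 − 93.52) = 405.9/14.48 = 28.03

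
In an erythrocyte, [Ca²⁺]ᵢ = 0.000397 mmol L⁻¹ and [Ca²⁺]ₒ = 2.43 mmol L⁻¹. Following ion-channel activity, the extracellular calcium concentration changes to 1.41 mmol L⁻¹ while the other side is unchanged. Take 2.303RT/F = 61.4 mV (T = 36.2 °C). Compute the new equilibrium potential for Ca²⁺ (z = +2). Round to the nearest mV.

109 mV

After the shift: [Ca²⁺]_out = 1.41, [Ca²⁺]_in = 0.000397 mmol L⁻¹.
E_new = (61.4/2)·log₁₀(1.41/0.000397) = 30.70 · (3.5504) = 109.00 mV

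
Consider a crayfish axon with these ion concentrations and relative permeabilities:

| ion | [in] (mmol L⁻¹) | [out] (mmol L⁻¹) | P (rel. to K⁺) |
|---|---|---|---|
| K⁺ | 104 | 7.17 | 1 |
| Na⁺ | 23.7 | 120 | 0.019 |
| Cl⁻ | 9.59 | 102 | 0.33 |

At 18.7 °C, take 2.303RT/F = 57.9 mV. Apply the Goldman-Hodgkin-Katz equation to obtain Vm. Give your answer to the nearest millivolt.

-60 mV

Vm = 57.9 · log₁₀[(Σ P·[cation]ₒ + Σ P·[anion]ᵢ) / (Σ P·[cation]ᵢ + Σ P·[anion]ₒ)]
Numerator = 1×7.17 + 0.019×120 + 0.33×9.59 = 12.61
Denominator = 1×104 + 0.019×23.7 + 0.33×102 = 138.1
Vm = 57.9 · log₁₀(0.091338) = 57.9 × (-1.0393) = -60.18 mV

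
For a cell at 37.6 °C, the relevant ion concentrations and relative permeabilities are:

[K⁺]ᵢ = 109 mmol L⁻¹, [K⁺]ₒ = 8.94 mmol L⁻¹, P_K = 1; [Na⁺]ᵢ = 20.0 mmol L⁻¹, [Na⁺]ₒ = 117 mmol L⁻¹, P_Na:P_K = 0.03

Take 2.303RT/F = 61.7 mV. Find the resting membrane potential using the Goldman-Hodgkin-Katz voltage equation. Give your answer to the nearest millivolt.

Vm = 61.7 · log₁₀[(Σ P·[cation]ₒ + Σ P·[anion]ᵢ) / (Σ P·[cation]ᵢ + Σ P·[anion]ₒ)]
Numerator = 1×8.94 + 0.03×117 = 12.45
Denominator = 1×109 + 0.03×20.0 = 109.6
Vm = 61.7 · log₁₀(0.11359) = 61.7 × (-0.9446) = -58.28 mV

-58 mV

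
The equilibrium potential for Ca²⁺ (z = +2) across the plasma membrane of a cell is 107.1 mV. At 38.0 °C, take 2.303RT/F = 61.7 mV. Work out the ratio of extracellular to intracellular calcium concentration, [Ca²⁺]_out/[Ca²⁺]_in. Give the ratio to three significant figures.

2960

log₁₀([out]/[in]) = E·z/(61.7) = 107.1 × 2 / 61.7 = 3.4716
[out]/[in] = 10^(3.4716) = 2962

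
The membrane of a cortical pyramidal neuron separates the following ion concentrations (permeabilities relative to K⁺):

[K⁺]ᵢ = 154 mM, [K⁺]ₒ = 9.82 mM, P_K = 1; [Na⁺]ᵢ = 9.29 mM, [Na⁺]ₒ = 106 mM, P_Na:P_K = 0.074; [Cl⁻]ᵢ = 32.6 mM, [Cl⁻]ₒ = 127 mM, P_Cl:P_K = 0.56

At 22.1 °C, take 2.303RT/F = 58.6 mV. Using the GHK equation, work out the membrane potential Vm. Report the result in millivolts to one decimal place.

Vm = 58.6 · log₁₀[(Σ P·[cation]ₒ + Σ P·[anion]ᵢ) / (Σ P·[cation]ᵢ + Σ P·[anion]ₒ)]
Numerator = 1×9.82 + 0.074×106 + 0.56×32.6 = 35.92
Denominator = 1×154 + 0.074×9.29 + 0.56×127 = 225.8
Vm = 58.6 · log₁₀(0.15907) = 58.6 × (-0.7984) = -46.79 mV

-46.8 mV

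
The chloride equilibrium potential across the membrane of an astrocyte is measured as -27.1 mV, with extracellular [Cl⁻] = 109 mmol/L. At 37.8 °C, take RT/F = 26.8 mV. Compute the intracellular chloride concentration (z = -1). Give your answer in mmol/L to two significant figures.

40 mmol/L

Nernst: E = (26.8/-1) · ln([out]/[in]), so ln([out]/[in]) = -27.1 × -1 / 26.8 = 1.0112.
[out]/[in] = e^(1.0112) = 2.749.
[in] = 109 / 2.749 = 39.65 mmol/L.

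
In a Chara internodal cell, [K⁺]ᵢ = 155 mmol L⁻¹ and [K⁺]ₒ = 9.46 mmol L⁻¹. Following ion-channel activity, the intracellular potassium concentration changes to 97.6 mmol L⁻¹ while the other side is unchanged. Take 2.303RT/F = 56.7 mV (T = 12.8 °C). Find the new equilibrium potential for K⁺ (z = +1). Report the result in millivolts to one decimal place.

-57.5 mV

After the shift: [K⁺]_out = 9.46, [K⁺]_in = 97.6 mmol L⁻¹.
E_new = (56.7/1)·log₁₀(9.46/97.6) = 56.70 · (-1.0136) = -57.47 mV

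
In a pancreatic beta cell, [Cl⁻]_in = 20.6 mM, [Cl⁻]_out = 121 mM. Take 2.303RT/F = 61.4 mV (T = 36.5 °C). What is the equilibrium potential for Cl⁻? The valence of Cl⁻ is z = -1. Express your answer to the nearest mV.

E = (61.4/z) · log₁₀([Cl⁻]_out/[Cl⁻]_in) with z = -1.
For an anion, dividing by z = -1 reverses the sign.
= (61.4/-1) · log₁₀(121/20.6) = -61.40 · log₁₀(5.874)
= -61.40 · (0.7689) = -47.21 mV

-47 mV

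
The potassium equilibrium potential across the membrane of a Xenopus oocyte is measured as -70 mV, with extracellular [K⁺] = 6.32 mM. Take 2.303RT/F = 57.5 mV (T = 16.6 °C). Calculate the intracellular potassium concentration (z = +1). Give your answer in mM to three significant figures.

Nernst: E = (57.5/1) · log₁₀([out]/[in]), so log₁₀([out]/[in]) = -70.0 × 1 / 57.5 = -1.2174.
[out]/[in] = 10^(-1.2174) = 0.06062.
[in] = 6.32 / 0.06062 = 104.3 mM.

104 mM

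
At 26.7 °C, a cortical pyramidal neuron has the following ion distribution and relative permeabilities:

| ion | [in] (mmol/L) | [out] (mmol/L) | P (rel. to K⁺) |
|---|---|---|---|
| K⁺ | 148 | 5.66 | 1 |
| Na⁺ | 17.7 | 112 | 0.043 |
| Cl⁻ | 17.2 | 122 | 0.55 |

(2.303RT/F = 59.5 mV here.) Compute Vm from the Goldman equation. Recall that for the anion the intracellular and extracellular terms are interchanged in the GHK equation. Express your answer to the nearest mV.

Vm = 59.5 · log₁₀[(Σ P·[cation]ₒ + Σ P·[anion]ᵢ) / (Σ P·[cation]ᵢ + Σ P·[anion]ₒ)]
Numerator = 1×5.66 + 0.043×112 + 0.55×17.2 = 19.94
Denominator = 1×148 + 0.043×17.7 + 0.55×122 = 215.9
Vm = 59.5 · log₁₀(0.092356) = 59.5 × (-1.0345) = -61.55 mV

-62 mV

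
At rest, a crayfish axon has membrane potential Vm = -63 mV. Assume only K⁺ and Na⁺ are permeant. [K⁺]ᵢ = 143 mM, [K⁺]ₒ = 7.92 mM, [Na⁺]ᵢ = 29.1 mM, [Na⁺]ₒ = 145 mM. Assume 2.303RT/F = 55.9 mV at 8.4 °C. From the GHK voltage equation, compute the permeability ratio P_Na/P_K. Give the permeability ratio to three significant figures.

0.0193

Let α = P_Na/P_K. GHK: Vm = 55.9·log₁₀[(Kₒ + α·Naₒ)/(Kᵢ + α·Naᵢ)].
10^(Vm/55.9) = 10^(-63.0/55.9) = 0.074643
So 0.074643·(Kᵢ + α·Naᵢ) = Kₒ + α·Naₒ → α = (0.074643·143.0 − 7.92) / (145.0 − 0.074643·29.1)
α = (10.67 − 7.92) / (145.0 − 2.172) = 2.754/142.8 = 0.01928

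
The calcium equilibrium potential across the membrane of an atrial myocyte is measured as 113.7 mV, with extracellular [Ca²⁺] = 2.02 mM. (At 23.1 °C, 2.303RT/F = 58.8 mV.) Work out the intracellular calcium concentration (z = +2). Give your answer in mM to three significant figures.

Nernst: E = (58.8/2) · log₁₀([out]/[in]), so log₁₀([out]/[in]) = 113.7 × 2 / 58.8 = 3.8673.
[out]/[in] = 10^(3.8673) = 7368.
[in] = 2.02 / 7368 = 0.0002742 mM.

0.000274 mM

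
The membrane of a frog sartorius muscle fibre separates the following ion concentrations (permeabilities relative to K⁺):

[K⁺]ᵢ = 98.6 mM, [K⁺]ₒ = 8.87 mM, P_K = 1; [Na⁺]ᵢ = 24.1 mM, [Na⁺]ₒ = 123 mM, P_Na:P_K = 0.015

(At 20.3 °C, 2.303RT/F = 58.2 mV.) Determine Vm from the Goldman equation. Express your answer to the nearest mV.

Vm = 58.2 · log₁₀[(Σ P·[cation]ₒ + Σ P·[anion]ᵢ) / (Σ P·[cation]ᵢ + Σ P·[anion]ₒ)]
Numerator = 1×8.87 + 0.015×123 = 10.71
Denominator = 1×98.6 + 0.015×24.1 = 98.96
Vm = 58.2 · log₁₀(0.10827) = 58.2 × (-0.9655) = -56.19 mV

-56 mV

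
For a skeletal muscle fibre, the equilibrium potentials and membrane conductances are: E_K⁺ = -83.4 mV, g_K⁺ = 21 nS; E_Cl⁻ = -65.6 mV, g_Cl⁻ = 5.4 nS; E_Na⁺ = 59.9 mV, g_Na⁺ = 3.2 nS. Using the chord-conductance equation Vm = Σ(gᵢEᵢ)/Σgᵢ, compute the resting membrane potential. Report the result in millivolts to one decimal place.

-64.7 mV

Σ gᵢEᵢ = 21·(-83.4) + 5.4·(-65.6) + 3.2·(59.9) = -1913.96
Σ gᵢ = 21 + 5.4 + 3.2 = 29.6
Vm = -1913.96 / 29.6 = -64.66 mV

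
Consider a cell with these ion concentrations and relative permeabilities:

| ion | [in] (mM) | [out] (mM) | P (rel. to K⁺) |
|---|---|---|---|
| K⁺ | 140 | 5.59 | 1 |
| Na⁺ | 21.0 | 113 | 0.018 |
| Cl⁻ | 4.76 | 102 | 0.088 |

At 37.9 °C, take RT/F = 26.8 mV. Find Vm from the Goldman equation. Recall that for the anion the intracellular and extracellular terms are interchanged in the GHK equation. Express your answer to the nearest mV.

Vm = 26.8 · ln[(Σ P·[cation]ₒ + Σ P·[anion]ᵢ) / (Σ P·[cation]ᵢ + Σ P·[anion]ₒ)]
Numerator = 1×5.59 + 0.018×113 + 0.088×4.76 = 8.043
Denominator = 1×140 + 0.018×21.0 + 0.088×102 = 149.4
Vm = 26.8 · ln(0.053851) = 26.8 × (-2.9215) = -78.30 mV

-78 mV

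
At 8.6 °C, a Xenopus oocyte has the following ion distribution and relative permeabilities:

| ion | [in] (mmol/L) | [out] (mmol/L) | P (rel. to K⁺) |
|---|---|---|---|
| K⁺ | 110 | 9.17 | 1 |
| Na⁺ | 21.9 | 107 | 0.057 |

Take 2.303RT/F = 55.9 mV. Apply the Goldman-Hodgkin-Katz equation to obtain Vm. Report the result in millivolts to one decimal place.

Vm = 55.9 · log₁₀[(Σ P·[cation]ₒ + Σ P·[anion]ᵢ) / (Σ P·[cation]ᵢ + Σ P·[anion]ₒ)]
Numerator = 1×9.17 + 0.057×107 = 15.27
Denominator = 1×110 + 0.057×21.9 = 111.2
Vm = 55.9 · log₁₀(0.13725) = 55.9 × (-0.8625) = -48.21 mV

-48.2 mV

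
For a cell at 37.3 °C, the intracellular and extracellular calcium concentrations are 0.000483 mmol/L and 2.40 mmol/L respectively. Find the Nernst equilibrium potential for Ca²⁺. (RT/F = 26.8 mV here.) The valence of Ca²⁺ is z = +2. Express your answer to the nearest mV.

114 mV

E = (26.8/z) · ln([Ca²⁺]_out/[Ca²⁺]_in) with z = +2.
= (26.8/2) · ln(2.40/0.000483) = 13.40 · ln(4969)
= 13.40 · (8.5110) = 114.05 mV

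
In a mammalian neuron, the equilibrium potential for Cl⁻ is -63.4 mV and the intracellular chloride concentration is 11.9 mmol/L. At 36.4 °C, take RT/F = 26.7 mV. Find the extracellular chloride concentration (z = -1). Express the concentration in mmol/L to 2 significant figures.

130 mmol/L

Nernst: E = (26.7/-1) · ln([out]/[in]), so ln([out]/[in]) = -63.4 × -1 / 26.7 = 2.3745.
[out]/[in] = e^(2.3745) = 10.75.
[out] = 10.75 × 11.9 = 127.9 mmol/L.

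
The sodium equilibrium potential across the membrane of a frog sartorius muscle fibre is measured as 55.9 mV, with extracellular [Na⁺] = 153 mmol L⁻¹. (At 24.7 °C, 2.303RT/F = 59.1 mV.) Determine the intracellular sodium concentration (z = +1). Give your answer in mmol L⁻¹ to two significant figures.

Nernst: E = (59.1/1) · log₁₀([out]/[in]), so log₁₀([out]/[in]) = 55.9 × 1 / 59.1 = 0.9459.
[out]/[in] = 10^(0.9459) = 8.828.
[in] = 153 / 8.828 = 17.33 mmol L⁻¹.

17 mmol L⁻¹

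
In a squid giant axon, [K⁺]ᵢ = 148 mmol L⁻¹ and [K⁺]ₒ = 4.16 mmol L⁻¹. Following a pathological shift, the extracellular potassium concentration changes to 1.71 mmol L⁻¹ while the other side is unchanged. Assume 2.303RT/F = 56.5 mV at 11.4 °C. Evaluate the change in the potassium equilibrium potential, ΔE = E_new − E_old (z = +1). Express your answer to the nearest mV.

-22 mV

E_old = (56.5/1)·log₁₀(4.16/148) = -87.64 mV
E_new = (56.5/1)·log₁₀(1.71/148) = -109.46 mV
ΔE = -109.46 − (-87.64) = -21.81 mV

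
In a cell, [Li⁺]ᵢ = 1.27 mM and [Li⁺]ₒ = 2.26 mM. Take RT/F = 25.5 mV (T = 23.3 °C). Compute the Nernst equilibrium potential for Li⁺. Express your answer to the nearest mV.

15 mV

E = (25.5/z) · ln([Li⁺]_out/[Li⁺]_in) with z = +1.
= (25.5/1) · ln(2.26/1.27) = 25.50 · ln(1.78)
= 25.50 · (0.5763) = 14.70 mV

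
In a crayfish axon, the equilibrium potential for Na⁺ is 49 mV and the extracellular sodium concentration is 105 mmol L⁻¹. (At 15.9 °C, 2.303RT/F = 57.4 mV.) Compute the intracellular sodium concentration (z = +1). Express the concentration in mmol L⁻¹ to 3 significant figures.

Nernst: E = (57.4/1) · log₁₀([out]/[in]), so log₁₀([out]/[in]) = 49.0 × 1 / 57.4 = 0.8537.
[out]/[in] = 10^(0.8537) = 7.139.
[in] = 105 / 7.139 = 14.71 mmol L⁻¹.

14.7 mmol L⁻¹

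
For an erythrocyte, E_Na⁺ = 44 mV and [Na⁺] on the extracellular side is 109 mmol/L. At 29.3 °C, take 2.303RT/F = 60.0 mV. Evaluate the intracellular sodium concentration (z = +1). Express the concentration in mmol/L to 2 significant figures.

20 mmol/L

Nernst: E = (60.0/1) · log₁₀([out]/[in]), so log₁₀([out]/[in]) = 44.0 × 1 / 60.0 = 0.7333.
[out]/[in] = 10^(0.7333) = 5.412.
[in] = 109 / 5.412 = 20.14 mmol/L.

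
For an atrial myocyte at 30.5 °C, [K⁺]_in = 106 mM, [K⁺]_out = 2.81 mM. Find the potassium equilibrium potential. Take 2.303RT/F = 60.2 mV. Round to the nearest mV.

E = (60.2/z) · log₁₀([K⁺]_out/[K⁺]_in) with z = +1.
= (60.2/1) · log₁₀(2.81/106) = 60.20 · log₁₀(0.02651)
= 60.20 · (-1.5766) = -94.91 mV

-95 mV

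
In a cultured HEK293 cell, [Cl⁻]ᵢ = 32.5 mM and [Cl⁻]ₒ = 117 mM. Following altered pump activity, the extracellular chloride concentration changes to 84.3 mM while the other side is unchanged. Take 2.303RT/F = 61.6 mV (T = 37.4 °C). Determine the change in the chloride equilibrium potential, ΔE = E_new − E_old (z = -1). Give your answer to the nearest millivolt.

E_old = (61.6/-1)·log₁₀(117/32.5) = -34.27 mV
E_new = (61.6/-1)·log₁₀(84.3/32.5) = -25.50 mV
ΔE = -25.50 − (-34.27) = 8.77 mV

9 mV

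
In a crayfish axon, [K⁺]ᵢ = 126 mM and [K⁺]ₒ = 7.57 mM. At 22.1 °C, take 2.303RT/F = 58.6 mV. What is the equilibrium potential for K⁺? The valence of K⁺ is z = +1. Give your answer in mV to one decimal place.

E = (58.6/z) · log₁₀([K⁺]_out/[K⁺]_in) with z = +1.
= (58.6/1) · log₁₀(7.57/126) = 58.60 · log₁₀(0.06008)
= 58.60 · (-1.2213) = -71.57 mV

-71.6 mV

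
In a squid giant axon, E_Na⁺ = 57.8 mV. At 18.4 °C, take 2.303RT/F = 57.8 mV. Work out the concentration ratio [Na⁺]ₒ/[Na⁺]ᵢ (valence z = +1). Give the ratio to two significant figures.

10

log₁₀([out]/[in]) = E·z/(57.8) = 57.8 × 1 / 57.8 = 1.0000
[out]/[in] = 10^(1.0000) = 10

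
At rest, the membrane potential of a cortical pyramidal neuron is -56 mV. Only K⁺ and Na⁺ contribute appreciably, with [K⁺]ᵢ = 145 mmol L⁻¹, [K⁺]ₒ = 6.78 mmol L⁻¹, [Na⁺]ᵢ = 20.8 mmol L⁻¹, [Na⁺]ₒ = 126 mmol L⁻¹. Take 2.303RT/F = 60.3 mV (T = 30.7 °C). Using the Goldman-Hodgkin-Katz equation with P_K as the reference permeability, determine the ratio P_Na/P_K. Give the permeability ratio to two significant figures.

Let α = P_Na/P_K. GHK: Vm = 60.3·log₁₀[(Kₒ + α·Naₒ)/(Kᵢ + α·Naᵢ)].
10^(Vm/60.3) = 10^(-56.0/60.3) = 0.11784
So 0.11784·(Kᵢ + α·Naᵢ) = Kₒ + α·Naₒ → α = (0.11784·145.0 − 6.78) / (126.0 − 0.11784·20.8)
α = (17.09 − 6.78) / (126.0 − 2.451) = 10.31/123.5 = 0.08343

0.083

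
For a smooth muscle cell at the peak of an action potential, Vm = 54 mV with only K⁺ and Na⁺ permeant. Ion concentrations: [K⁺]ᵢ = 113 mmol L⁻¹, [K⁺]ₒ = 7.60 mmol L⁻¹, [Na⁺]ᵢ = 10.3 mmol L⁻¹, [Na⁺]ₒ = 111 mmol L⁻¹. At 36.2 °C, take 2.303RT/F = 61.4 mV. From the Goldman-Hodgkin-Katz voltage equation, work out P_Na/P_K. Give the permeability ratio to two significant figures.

Let α = P_Na/P_K. GHK: Vm = 61.4·log₁₀[(Kₒ + α·Naₒ)/(Kᵢ + α·Naᵢ)].
10^(Vm/61.4) = 10^(54.0/61.4) = 7.5767
So 7.5767·(Kᵢ + α·Naᵢ) = Kₒ + α·Naₒ → α = (7.5767·113.0 − 7.6) / (111.0 − 7.5767·10.3)
α = (856.2 − 7.6) / (111.0 − 78.04) = 848.6/32.96 = 25.75

26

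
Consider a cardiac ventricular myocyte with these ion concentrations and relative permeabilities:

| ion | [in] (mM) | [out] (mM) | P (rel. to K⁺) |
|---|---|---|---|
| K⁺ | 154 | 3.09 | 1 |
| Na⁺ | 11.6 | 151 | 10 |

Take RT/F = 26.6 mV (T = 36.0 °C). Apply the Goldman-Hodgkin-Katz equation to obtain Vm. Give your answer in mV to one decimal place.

Vm = 26.6 · ln[(Σ P·[cation]ₒ + Σ P·[anion]ᵢ) / (Σ P·[cation]ᵢ + Σ P·[anion]ₒ)]
Numerator = 1×3.09 + 10×151 = 1513
Denominator = 1×154 + 10×11.6 = 270
Vm = 26.6 · ln(5.604) = 26.6 × (1.7235) = 45.84 mV

45.8 mV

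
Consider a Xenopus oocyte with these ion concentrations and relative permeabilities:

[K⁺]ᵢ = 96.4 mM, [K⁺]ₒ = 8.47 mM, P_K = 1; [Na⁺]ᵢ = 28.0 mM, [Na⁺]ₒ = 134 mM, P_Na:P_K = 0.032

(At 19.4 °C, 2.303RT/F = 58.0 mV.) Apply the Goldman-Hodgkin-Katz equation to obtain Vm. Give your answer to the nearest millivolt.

Vm = 58.0 · log₁₀[(Σ P·[cation]ₒ + Σ P·[anion]ᵢ) / (Σ P·[cation]ᵢ + Σ P·[anion]ₒ)]
Numerator = 1×8.47 + 0.032×134 = 12.76
Denominator = 1×96.4 + 0.032×28.0 = 97.3
Vm = 58.0 · log₁₀(0.13113) = 58.0 × (-0.8823) = -51.17 mV

-51 mV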